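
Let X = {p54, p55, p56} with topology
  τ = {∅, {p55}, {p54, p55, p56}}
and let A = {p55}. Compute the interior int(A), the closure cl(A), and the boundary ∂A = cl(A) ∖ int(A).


int(A) = {p55}, cl(A) = {p54, p55, p56}, ∂A = {p54, p56}.

Closed sets in (X, τ) are complements of opens:
  closed(X, τ) = {∅, {p54, p56}, {p54, p55, p56}}.
int(A) = ⋃ {U ∈ τ : U ⊆ A}. Opens contained in A: ∅, {p55}.
Taking the union of these: int(A) = {p55}.
cl(A) = ⋂ {C closed : A ⊆ C}. Closed sets containing A: {p54, p55, p56}.
Intersecting these: cl(A) = {p54, p55, p56}.
∂A = cl(A) ∖ int(A) = {p54, p55, p56} ∖ {p55} = {p54, p56}.


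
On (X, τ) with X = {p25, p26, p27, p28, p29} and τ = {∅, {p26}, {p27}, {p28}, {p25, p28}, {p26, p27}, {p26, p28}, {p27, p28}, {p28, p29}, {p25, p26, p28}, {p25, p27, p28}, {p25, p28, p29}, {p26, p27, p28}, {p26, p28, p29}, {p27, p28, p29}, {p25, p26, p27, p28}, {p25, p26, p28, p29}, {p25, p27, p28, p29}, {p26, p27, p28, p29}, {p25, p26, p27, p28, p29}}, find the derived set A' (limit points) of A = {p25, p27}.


A' = ∅

For each x ∈ X, list the open sets U ∈ τ with x ∈ U, then check whether U ∩ (A ∖ {x}) ≠ ∅ for every such U.
  x = p25: open {p25, p28} ∋ x has {p25, p28} ∩ (A ∖ {p25}) = ∅, so x is NOT a limit point.
  x = p26: open {p26} ∋ x has {p26} ∩ (A ∖ {p26}) = ∅, so x is NOT a limit point.
  x = p27: open {p27} ∋ x has {p27} ∩ (A ∖ {p27}) = ∅, so x is NOT a limit point.
  x = p28: open {p28} ∋ x has {p28} ∩ (A ∖ {p28}) = ∅, so x is NOT a limit point.
  x = p29: open {p28, p29} ∋ x has {p28, p29} ∩ (A ∖ {p29}) = ∅, so x is NOT a limit point.
Collecting: A' = ∅.


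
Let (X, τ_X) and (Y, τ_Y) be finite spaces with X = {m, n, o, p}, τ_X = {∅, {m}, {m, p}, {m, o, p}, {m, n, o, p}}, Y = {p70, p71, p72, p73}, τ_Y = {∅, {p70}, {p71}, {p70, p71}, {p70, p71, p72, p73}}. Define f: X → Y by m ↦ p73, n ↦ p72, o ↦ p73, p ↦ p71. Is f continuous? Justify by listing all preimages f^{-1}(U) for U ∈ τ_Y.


f is NOT continuous.

Compute f^{-1}(U) for each U ∈ τ_Y:
  U = ∅: f^{-1}(U) = ∅ ∈ τ_X ✓.
  U = {p70}: f^{-1}(U) = ∅ ∈ τ_X ✓.
  U = {p71}: f^{-1}(U) = {p} ∉ τ_X ✗.
  U = {p70, p71}: f^{-1}(U) = {p} ∉ τ_X ✗.
  U = {p70, p71, p72, p73}: f^{-1}(U) = {m, n, o, p} ∈ τ_X ✓.
Found U = {p71} with f^{-1}(U) = {p} not in τ_X. Therefore f is NOT continuous.


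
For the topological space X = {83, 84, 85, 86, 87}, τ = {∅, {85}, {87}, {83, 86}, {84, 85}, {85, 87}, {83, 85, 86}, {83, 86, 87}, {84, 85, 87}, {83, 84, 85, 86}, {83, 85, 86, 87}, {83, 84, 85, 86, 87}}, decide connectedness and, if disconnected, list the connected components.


(X, τ) is disconnected; components = [{87}, {83, 86}, {84, 85}].

Find clopen sets (U ∈ τ with X ∖ U ∈ τ):
  U = ∅, X ∖ U = {83, 84, 85, 86, 87} — both open, so U is clopen.
  U = {87}, X ∖ U = {83, 84, 85, 86} — both open, so U is clopen.
  U = {83, 86}, X ∖ U = {84, 85, 87} — both open, so U is clopen.
  U = {84, 85}, X ∖ U = {83, 86, 87} — both open, so U is clopen.
  U = {83, 86, 87}, X ∖ U = {84, 85} — both open, so U is clopen.
  U = {84, 85, 87}, X ∖ U = {83, 86} — both open, so U is clopen.
  U = {83, 84, 85, 86}, X ∖ U = {87} — both open, so U is clopen.
  U = {83, 84, 85, 86, 87}, X ∖ U = ∅ — both open, so U is clopen.
Nontrivial clopen(s) exist: e.g. {83, 84, 85, 86}. So (X, τ) is disconnected.
Compute connected components by grouping points that agree on all clopens:
  component: {87}
  component: {83, 86}
  component: {84, 85}


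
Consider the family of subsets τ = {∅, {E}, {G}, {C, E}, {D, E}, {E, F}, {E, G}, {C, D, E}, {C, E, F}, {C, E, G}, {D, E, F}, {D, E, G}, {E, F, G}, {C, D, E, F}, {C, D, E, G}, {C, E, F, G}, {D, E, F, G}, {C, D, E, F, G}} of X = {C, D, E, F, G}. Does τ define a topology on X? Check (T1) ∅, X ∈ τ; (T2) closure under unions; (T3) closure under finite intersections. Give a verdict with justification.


τ IS a topology on X.

Axiom (T1): ∅ ∈ τ? Yes; X ∈ τ? Yes.
Axiom (T2/T3): check pairwise unions and intersections of members of τ.
All pairwise intersections and unions checked — each lies in τ. Therefore τ satisfies (T1), (T2), (T3): it IS a topology on X.


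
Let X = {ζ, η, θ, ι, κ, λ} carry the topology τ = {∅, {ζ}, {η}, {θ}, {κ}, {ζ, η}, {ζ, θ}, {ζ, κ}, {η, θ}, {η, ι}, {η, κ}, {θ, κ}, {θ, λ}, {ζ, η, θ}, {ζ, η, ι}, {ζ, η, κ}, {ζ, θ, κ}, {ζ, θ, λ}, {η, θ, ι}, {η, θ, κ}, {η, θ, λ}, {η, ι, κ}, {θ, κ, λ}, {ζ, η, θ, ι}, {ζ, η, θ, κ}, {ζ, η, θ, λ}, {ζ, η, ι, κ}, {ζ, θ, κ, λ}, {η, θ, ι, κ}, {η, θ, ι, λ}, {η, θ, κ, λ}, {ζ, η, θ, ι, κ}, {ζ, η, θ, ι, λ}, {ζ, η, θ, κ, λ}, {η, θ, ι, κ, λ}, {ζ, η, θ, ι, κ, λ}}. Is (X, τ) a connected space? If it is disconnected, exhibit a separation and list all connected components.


(X, τ) is disconnected; components = [{ζ}, {κ}, {η, ι}, {θ, λ}].

Find clopen sets (U ∈ τ with X ∖ U ∈ τ):
  U = ∅, X ∖ U = {ζ, η, θ, ι, κ, λ} — both open, so U is clopen.
  U = {ζ}, X ∖ U = {η, θ, ι, κ, λ} — both open, so U is clopen.
  U = {κ}, X ∖ U = {ζ, η, θ, ι, λ} — both open, so U is clopen.
  U = {ζ, κ}, X ∖ U = {η, θ, ι, λ} — both open, so U is clopen.
  U = {η, ι}, X ∖ U = {ζ, θ, κ, λ} — both open, so U is clopen.
  U = {θ, λ}, X ∖ U = {ζ, η, ι, κ} — both open, so U is clopen.
  U = {ζ, η, ι}, X ∖ U = {θ, κ, λ} — both open, so U is clopen.
  U = {ζ, θ, λ}, X ∖ U = {η, ι, κ} — both open, so U is clopen.
  U = {η, ι, κ}, X ∖ U = {ζ, θ, λ} — both open, so U is clopen.
  U = {θ, κ, λ}, X ∖ U = {ζ, η, ι} — both open, so U is clopen.
  U = {ζ, η, ι, κ}, X ∖ U = {θ, λ} — both open, so U is clopen.
  U = {ζ, θ, κ, λ}, X ∖ U = {η, ι} — both open, so U is clopen.
  U = {η, θ, ι, λ}, X ∖ U = {ζ, κ} — both open, so U is clopen.
  U = {ζ, η, θ, ι, λ}, X ∖ U = {κ} — both open, so U is clopen.
  U = {η, θ, ι, κ, λ}, X ∖ U = {ζ} — both open, so U is clopen.
  U = {ζ, η, θ, ι, κ, λ}, X ∖ U = ∅ — both open, so U is clopen.
Nontrivial clopen(s) exist: e.g. {η, ι}. So (X, τ) is disconnected.
Compute connected components by grouping points that agree on all clopens:
  component: {ζ}
  component: {κ}
  component: {η, ι}
  component: {θ, λ}


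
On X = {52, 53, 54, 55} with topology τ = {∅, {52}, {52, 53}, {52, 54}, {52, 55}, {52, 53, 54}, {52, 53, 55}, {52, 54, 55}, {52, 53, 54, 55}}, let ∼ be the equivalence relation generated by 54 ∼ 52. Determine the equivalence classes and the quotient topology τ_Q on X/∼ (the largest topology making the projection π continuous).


X/∼ = {[52=54], [53], [55]}; |τ_Q| = 5.

Equivalence classes: [52=54], [53], [55].
Quotient map π: X → X/∼ sends 52 ↦ [52=54], 53 ↦ [53], 54 ↦ [52=54], 55 ↦ [55].
For each subset V ⊆ X/∼, compute π^{-1}(V) ⊆ X and check whether π^{-1}(V) ∈ τ. V is open in τ_Q iff π^{-1}(V) ∈ τ.
  V = {}: π^{-1}(V) = ∅ ∈ τ ✓.
  V = {[52=54]}: π^{-1}(V) = {52, 54} ∈ τ ✓.
  V = {[53]}: π^{-1}(V) = {53} ∉ τ ✗.
  V = {[52=54], [53]}: π^{-1}(V) = {52, 53, 54} ∈ τ ✓.
  V = {[55]}: π^{-1}(V) = {55} ∉ τ ✗.
  V = {[52=54], [55]}: π^{-1}(V) = {52, 54, 55} ∈ τ ✓.
  V = {[53], [55]}: π^{-1}(V) = {53, 55} ∉ τ ✗.
  V = {[52=54], [53], [55]}: π^{-1}(V) = {52, 53, 54, 55} ∈ τ ✓.
Open sets in the quotient: τ_Q = {{}, {[52=54]}, {[52=54], [53]}, {[52=54], [55]}, {[52=54], [53], [55]}} (5 elements).


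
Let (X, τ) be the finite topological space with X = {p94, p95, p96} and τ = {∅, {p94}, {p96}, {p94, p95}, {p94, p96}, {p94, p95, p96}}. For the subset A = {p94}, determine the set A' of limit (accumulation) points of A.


A' = {p95}

For each x ∈ X, list the open sets U ∈ τ with x ∈ U, then check whether U ∩ (A ∖ {x}) ≠ ∅ for every such U.
  x = p94: open {p94} ∋ x has {p94} ∩ (A ∖ {p94}) = ∅, so x is NOT a limit point.
  x = p95: opens ∋ x are {p94, p95}, {p94, p95, p96}; each meets A ∖ {p95}, so x IS a limit point.
  x = p96: open {p96} ∋ x has {p96} ∩ (A ∖ {p96}) = ∅, so x is NOT a limit point.
Collecting: A' = {p95}.


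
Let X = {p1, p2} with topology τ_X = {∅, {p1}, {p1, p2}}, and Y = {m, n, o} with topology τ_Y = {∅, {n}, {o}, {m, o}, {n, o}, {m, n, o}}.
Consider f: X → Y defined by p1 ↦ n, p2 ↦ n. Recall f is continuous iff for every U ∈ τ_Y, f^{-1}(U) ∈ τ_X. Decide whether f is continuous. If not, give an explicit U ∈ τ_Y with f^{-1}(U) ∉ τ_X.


f IS continuous.

Compute f^{-1}(U) for each U ∈ τ_Y:
  U = ∅: f^{-1}(U) = ∅ ∈ τ_X ✓.
  U = {n}: f^{-1}(U) = {p1, p2} ∈ τ_X ✓.
  U = {o}: f^{-1}(U) = ∅ ∈ τ_X ✓.
  U = {m, o}: f^{-1}(U) = ∅ ∈ τ_X ✓.
  U = {n, o}: f^{-1}(U) = {p1, p2} ∈ τ_X ✓.
  U = {m, n, o}: f^{-1}(U) = {p1, p2} ∈ τ_X ✓.
Every preimage lies in τ_X, so f IS continuous.


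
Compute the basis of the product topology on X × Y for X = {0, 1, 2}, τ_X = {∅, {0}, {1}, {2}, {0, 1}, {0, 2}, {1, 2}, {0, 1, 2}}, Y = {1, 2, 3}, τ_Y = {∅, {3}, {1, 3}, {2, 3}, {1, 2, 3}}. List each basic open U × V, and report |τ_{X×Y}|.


Basis B = {∅ × ∅, {0} × {3}, {1} × {3}, {2} × {3}, {0} × {1, 3}, {0} × {2, 3}, {0, 1} × {3}, {0, 2} × {3}, {1} × {1, 3}, {1} × {2, 3}, {1, 2} × {3}, {2} × {1, 3}, {2} × {2, 3}, {0} × {1, 2, 3}, {0, 1, 2} × {3}, {1} × {1, 2, 3}, {2} × {1, 2, 3}, {0, 1} × {1, 3}, {0, 2} × {1, 3}, {0, 1} × {2, 3}, {0, 2} × {2, 3}, {1, 2} × {1, 3}, {1, 2} × {2, 3}, {0, 1} × {1, 2, 3}, {0, 2} × {1, 2, 3}, {0, 1, 2} × {1, 3}, {0, 1, 2} × {2, 3}, {1, 2} × {1, 2, 3}, {0, 1, 2} × {1, 2, 3}}; |τ_{X×Y}| = 125.

Enumerate products U × V with U ∈ τ_X, V ∈ τ_Y (deduplicated):
  ∅ × ∅ = {} (∅)
  {0} × {3} = {(0,3)}
  {1} × {3} = {(1,3)}
  {2} × {3} = {(2,3)}
  {0} × {1, 3} = {(0,1), (0,3)}
  {0} × {2, 3} = {(0,2), (0,3)}
  {0, 1} × {3} = {(0,3), (1,3)}
  {0, 2} × {3} = {(0,3), (2,3)}
  {1} × {1, 3} = {(1,1), (1,3)}
  {1} × {2, 3} = {(1,2), (1,3)}
  {1, 2} × {3} = {(1,3), (2,3)}
  {2} × {1, 3} = {(2,1), (2,3)}
  {2} × {2, 3} = {(2,2), (2,3)}
  {0} × {1, 2, 3} = {(0,1), (0,2), (0,3)}
  {0, 1, 2} × {3} = {(0,3), (1,3), (2,3)}
  {1} × {1, 2, 3} = {(1,1), (1,2), (1,3)}
  {2} × {1, 2, 3} = {(2,1), (2,2), (2,3)}
  {0, 1} × {1, 3} = {(0,1), (0,3), (1,1), (1,3)}
  {0, 2} × {1, 3} = {(0,1), (0,3), (2,1), (2,3)}
  {0, 1} × {2, 3} = {(0,2), (0,3), (1,2), (1,3)}
  {0, 2} × {2, 3} = {(0,2), (0,3), (2,2), (2,3)}
  {1, 2} × {1, 3} = {(1,1), (1,3), (2,1), (2,3)}
  {1, 2} × {2, 3} = {(1,2), (1,3), (2,2), (2,3)}
  {0, 1} × {1, 2, 3} = {(0,1), (0,2), (0,3), (1,1), (1,2), (1,3)}
  {0, 2} × {1, 2, 3} = {(0,1), (0,2), (0,3), (2,1), (2,2), (2,3)}
  {0, 1, 2} × {1, 3} = {(0,1), (0,3), (1,1), (1,3), (2,1), (2,3)}
  {0, 1, 2} × {2, 3} = {(0,2), (0,3), (1,2), (1,3), (2,2), (2,3)}
  {1, 2} × {1, 2, 3} = {(1,1), (1,2), (1,3), (2,1), (2,2), (2,3)}
  {0, 1, 2} × {1, 2, 3} = {(0,1), (0,2), (0,3), (1,1), (1,2), (1,3), (2,1), (2,2), (2,3)}
These 29 distinct sets form the basis B.
Close under arbitrary unions to get τ_{X×Y}; counting gives |τ_{X×Y}| = 125.


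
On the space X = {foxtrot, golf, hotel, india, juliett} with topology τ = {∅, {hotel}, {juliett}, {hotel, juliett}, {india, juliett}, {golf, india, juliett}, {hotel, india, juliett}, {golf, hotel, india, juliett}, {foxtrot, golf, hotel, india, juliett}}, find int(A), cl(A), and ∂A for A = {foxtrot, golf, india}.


int(A) = ∅, cl(A) = {foxtrot, golf, india}, ∂A = {foxtrot, golf, india}.

Closed sets in (X, τ) are complements of opens:
  closed(X, τ) = {∅, {foxtrot}, {foxtrot, golf}, {foxtrot, hotel}, {foxtrot, golf, hotel}, {foxtrot, golf, india}, {foxtrot, golf, hotel, india}, {foxtrot, golf, india, juliett}, {foxtrot, golf, hotel, india, juliett}}.
int(A) = ⋃ {U ∈ τ : U ⊆ A}. Opens contained in A: ∅.
Taking the union of these: int(A) = ∅.
cl(A) = ⋂ {C closed : A ⊆ C}. Closed sets containing A: {foxtrot, golf, india}, {foxtrot, golf, hotel, india}, {foxtrot, golf, india, juliett}, {foxtrot, golf, hotel, india, juliett}.
Intersecting these: cl(A) = {foxtrot, golf, india}.
∂A = cl(A) ∖ int(A) = {foxtrot, golf, india} ∖ ∅ = {foxtrot, golf, india}.


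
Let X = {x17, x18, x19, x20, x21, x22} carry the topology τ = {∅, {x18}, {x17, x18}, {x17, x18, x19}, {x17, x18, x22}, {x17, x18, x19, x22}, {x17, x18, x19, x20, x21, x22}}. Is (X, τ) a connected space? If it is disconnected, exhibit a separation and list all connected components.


(X, τ) is connected.

Find clopen sets (U ∈ τ with X ∖ U ∈ τ):
  U = ∅, X ∖ U = {x17, x18, x19, x20, x21, x22} — both open, so U is clopen.
  U = {x17, x18, x19, x20, x21, x22}, X ∖ U = ∅ — both open, so U is clopen.
Only trivial clopens (∅ and X) exist, so (X, τ) is connected.
Compute connected components by grouping points that agree on all clopens:
  component: {x17, x18, x19, x20, x21, x22}


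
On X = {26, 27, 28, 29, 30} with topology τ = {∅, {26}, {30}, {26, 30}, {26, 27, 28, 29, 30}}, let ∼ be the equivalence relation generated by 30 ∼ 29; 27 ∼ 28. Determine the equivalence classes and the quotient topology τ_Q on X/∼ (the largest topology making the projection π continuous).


X/∼ = {[26], [27=28], [29=30]}; |τ_Q| = 3.

Equivalence classes: [26], [27=28], [29=30].
Quotient map π: X → X/∼ sends 26 ↦ [26], 27 ↦ [27=28], 28 ↦ [27=28], 29 ↦ [29=30], 30 ↦ [29=30].
For each subset V ⊆ X/∼, compute π^{-1}(V) ⊆ X and check whether π^{-1}(V) ∈ τ. V is open in τ_Q iff π^{-1}(V) ∈ τ.
  V = {}: π^{-1}(V) = ∅ ∈ τ ✓.
  V = {[26]}: π^{-1}(V) = {26} ∈ τ ✓.
  V = {[27=28]}: π^{-1}(V) = {27, 28} ∉ τ ✗.
  V = {[26], [27=28]}: π^{-1}(V) = {26, 27, 28} ∉ τ ✗.
  V = {[29=30]}: π^{-1}(V) = {29, 30} ∉ τ ✗.
  V = {[26], [29=30]}: π^{-1}(V) = {26, 29, 30} ∉ τ ✗.
  V = {[27=28], [29=30]}: π^{-1}(V) = {27, 28, 29, 30} ∉ τ ✗.
  V = {[26], [27=28], [29=30]}: π^{-1}(V) = {26, 27, 28, 29, 30} ∈ τ ✓.
Open sets in the quotient: τ_Q = {{}, {[26]}, {[26], [27=28], [29=30]}} (3 elements).


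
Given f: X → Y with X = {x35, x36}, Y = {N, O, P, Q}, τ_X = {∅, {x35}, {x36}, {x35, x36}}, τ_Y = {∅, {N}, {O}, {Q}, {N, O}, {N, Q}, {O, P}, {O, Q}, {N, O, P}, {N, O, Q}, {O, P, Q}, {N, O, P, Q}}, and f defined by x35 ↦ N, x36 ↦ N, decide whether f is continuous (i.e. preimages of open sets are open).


f IS continuous.

Compute f^{-1}(U) for each U ∈ τ_Y:
  U = ∅: f^{-1}(U) = ∅ ∈ τ_X ✓.
  U = {N}: f^{-1}(U) = {x35, x36} ∈ τ_X ✓.
  U = {O}: f^{-1}(U) = ∅ ∈ τ_X ✓.
  U = {Q}: f^{-1}(U) = ∅ ∈ τ_X ✓.
  U = {N, O}: f^{-1}(U) = {x35, x36} ∈ τ_X ✓.
  U = {N, Q}: f^{-1}(U) = {x35, x36} ∈ τ_X ✓.
  U = {O, P}: f^{-1}(U) = ∅ ∈ τ_X ✓.
  U = {O, Q}: f^{-1}(U) = ∅ ∈ τ_X ✓.
  U = {N, O, P}: f^{-1}(U) = {x35, x36} ∈ τ_X ✓.
  U = {N, O, Q}: f^{-1}(U) = {x35, x36} ∈ τ_X ✓.
  U = {O, P, Q}: f^{-1}(U) = ∅ ∈ τ_X ✓.
  U = {N, O, P, Q}: f^{-1}(U) = {x35, x36} ∈ τ_X ✓.
Every preimage lies in τ_X, so f IS continuous.


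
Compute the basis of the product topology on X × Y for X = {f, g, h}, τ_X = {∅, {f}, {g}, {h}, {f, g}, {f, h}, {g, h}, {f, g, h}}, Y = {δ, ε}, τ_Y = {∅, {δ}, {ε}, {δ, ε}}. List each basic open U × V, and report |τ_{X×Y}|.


Basis B = {∅ × ∅, {f} × {δ}, {f} × {ε}, {g} × {δ}, {g} × {ε}, {h} × {δ}, {h} × {ε}, {f} × {δ, ε}, {f, g} × {δ}, {f, h} × {δ}, {f, g} × {ε}, {f, h} × {ε}, {g} × {δ, ε}, {g, h} × {δ}, {g, h} × {ε}, {h} × {δ, ε}, {f, g, h} × {δ}, {f, g, h} × {ε}, {f, g} × {δ, ε}, {f, h} × {δ, ε}, {g, h} × {δ, ε}, {f, g, h} × {δ, ε}}; |τ_{X×Y}| = 64.

Enumerate products U × V with U ∈ τ_X, V ∈ τ_Y (deduplicated):
  ∅ × ∅ = {} (∅)
  {f} × {δ} = {(f,δ)}
  {f} × {ε} = {(f,ε)}
  {g} × {δ} = {(g,δ)}
  {g} × {ε} = {(g,ε)}
  {h} × {δ} = {(h,δ)}
  {h} × {ε} = {(h,ε)}
  {f} × {δ, ε} = {(f,δ), (f,ε)}
  {f, g} × {δ} = {(f,δ), (g,δ)}
  {f, h} × {δ} = {(f,δ), (h,δ)}
  {f, g} × {ε} = {(f,ε), (g,ε)}
  {f, h} × {ε} = {(f,ε), (h,ε)}
  {g} × {δ, ε} = {(g,δ), (g,ε)}
  {g, h} × {δ} = {(g,δ), (h,δ)}
  {g, h} × {ε} = {(g,ε), (h,ε)}
  {h} × {δ, ε} = {(h,δ), (h,ε)}
  {f, g, h} × {δ} = {(f,δ), (g,δ), (h,δ)}
  {f, g, h} × {ε} = {(f,ε), (g,ε), (h,ε)}
  {f, g} × {δ, ε} = {(f,δ), (f,ε), (g,δ), (g,ε)}
  {f, h} × {δ, ε} = {(f,δ), (f,ε), (h,δ), (h,ε)}
  {g, h} × {δ, ε} = {(g,δ), (g,ε), (h,δ), (h,ε)}
  {f, g, h} × {δ, ε} = {(f,δ), (f,ε), (g,δ), (g,ε), (h,δ), (h,ε)}
These 22 distinct sets form the basis B.
Close under arbitrary unions to get τ_{X×Y}; counting gives |τ_{X×Y}| = 64.


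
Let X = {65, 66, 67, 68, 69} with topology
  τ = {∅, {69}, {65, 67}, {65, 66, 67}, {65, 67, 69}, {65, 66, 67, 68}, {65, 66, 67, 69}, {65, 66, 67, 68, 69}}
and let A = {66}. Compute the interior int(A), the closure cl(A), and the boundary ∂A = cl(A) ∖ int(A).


int(A) = ∅, cl(A) = {66, 68}, ∂A = {66, 68}.

Closed sets in (X, τ) are complements of opens:
  closed(X, τ) = {∅, {68}, {69}, {66, 68}, {68, 69}, {66, 68, 69}, {65, 66, 67, 68}, {65, 66, 67, 68, 69}}.
int(A) = ⋃ {U ∈ τ : U ⊆ A}. Opens contained in A: ∅.
Taking the union of these: int(A) = ∅.
cl(A) = ⋂ {C closed : A ⊆ C}. Closed sets containing A: {66, 68}, {66, 68, 69}, {65, 66, 67, 68}, {65, 66, 67, 68, 69}.
Intersecting these: cl(A) = {66, 68}.
∂A = cl(A) ∖ int(A) = {66, 68} ∖ ∅ = {66, 68}.


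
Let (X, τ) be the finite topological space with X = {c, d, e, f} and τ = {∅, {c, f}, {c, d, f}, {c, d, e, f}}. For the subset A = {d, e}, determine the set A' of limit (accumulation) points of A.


A' = {e}

For each x ∈ X, list the open sets U ∈ τ with x ∈ U, then check whether U ∩ (A ∖ {x}) ≠ ∅ for every such U.
  x = c: open {c, f} ∋ x has {c, f} ∩ (A ∖ {c}) = ∅, so x is NOT a limit point.
  x = d: open {c, d, f} ∋ x has {c, d, f} ∩ (A ∖ {d}) = ∅, so x is NOT a limit point.
  x = e: opens ∋ x are {c, d, e, f}; each meets A ∖ {e}, so x IS a limit point.
  x = f: open {c, f} ∋ x has {c, f} ∩ (A ∖ {f}) = ∅, so x is NOT a limit point.
Collecting: A' = {e}.


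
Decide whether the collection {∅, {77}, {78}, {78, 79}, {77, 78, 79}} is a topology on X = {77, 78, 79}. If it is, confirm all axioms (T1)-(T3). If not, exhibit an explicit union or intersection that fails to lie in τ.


τ is NOT a topology on X.

Axiom (T1): ∅ ∈ τ? Yes; X ∈ τ? Yes.
Axiom (T2/T3): check pairwise unions and intersections of members of τ.
Counterexample for (T2): {77} ∪ {78} = {77, 78} ∉ τ. Therefore τ is NOT a topology.


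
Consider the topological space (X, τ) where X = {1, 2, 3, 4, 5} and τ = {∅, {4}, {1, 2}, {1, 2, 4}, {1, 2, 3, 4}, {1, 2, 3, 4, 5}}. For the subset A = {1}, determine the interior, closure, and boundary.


int(A) = ∅, cl(A) = {1, 2, 3, 5}, ∂A = {1, 2, 3, 5}.

Closed sets in (X, τ) are complements of opens:
  closed(X, τ) = {∅, {5}, {3, 5}, {3, 4, 5}, {1, 2, 3, 5}, {1, 2, 3, 4, 5}}.
int(A) = ⋃ {U ∈ τ : U ⊆ A}. Opens contained in A: ∅.
Taking the union of these: int(A) = ∅.
cl(A) = ⋂ {C closed : A ⊆ C}. Closed sets containing A: {1, 2, 3, 5}, {1, 2, 3, 4, 5}.
Intersecting these: cl(A) = {1, 2, 3, 5}.
∂A = cl(A) ∖ int(A) = {1, 2, 3, 5} ∖ ∅ = {1, 2, 3, 5}.


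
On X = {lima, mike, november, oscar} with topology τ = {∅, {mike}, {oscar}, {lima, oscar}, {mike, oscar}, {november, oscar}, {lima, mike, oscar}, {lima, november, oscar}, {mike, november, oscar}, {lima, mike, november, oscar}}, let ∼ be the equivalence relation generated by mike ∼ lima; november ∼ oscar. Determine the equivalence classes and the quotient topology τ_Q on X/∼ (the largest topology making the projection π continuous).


X/∼ = {[lima=mike], [november=oscar]}; |τ_Q| = 3.

Equivalence classes: [lima=mike], [november=oscar].
Quotient map π: X → X/∼ sends lima ↦ [lima=mike], mike ↦ [lima=mike], november ↦ [november=oscar], oscar ↦ [november=oscar].
For each subset V ⊆ X/∼, compute π^{-1}(V) ⊆ X and check whether π^{-1}(V) ∈ τ. V is open in τ_Q iff π^{-1}(V) ∈ τ.
  V = {}: π^{-1}(V) = ∅ ∈ τ ✓.
  V = {[lima=mike]}: π^{-1}(V) = {lima, mike} ∉ τ ✗.
  V = {[november=oscar]}: π^{-1}(V) = {november, oscar} ∈ τ ✓.
  V = {[lima=mike], [november=oscar]}: π^{-1}(V) = {lima, mike, november, oscar} ∈ τ ✓.
Open sets in the quotient: τ_Q = {{}, {[november=oscar]}, {[lima=mike], [november=oscar]}} (3 elements).


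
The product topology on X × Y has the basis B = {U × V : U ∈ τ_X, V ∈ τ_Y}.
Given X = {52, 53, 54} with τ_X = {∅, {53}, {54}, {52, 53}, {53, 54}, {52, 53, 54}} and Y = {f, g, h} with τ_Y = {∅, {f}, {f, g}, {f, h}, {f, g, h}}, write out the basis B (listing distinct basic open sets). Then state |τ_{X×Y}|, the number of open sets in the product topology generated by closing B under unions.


Basis B = {∅ × ∅, {53} × {f}, {54} × {f}, {52, 53} × {f}, {53} × {f, g}, {53} × {f, h}, {53, 54} × {f}, {54} × {f, g}, {54} × {f, h}, {52, 53, 54} × {f}, {53} × {f, g, h}, {54} × {f, g, h}, {52, 53} × {f, g}, {52, 53} × {f, h}, {53, 54} × {f, g}, {53, 54} × {f, h}, {52, 53} × {f, g, h}, {52, 53, 54} × {f, g}, {52, 53, 54} × {f, h}, {53, 54} × {f, g, h}, {52, 53, 54} × {f, g, h}}; |τ_{X×Y}| = 70.

Enumerate products U × V with U ∈ τ_X, V ∈ τ_Y (deduplicated):
  ∅ × ∅ = {} (∅)
  {53} × {f} = {(53,f)}
  {54} × {f} = {(54,f)}
  {52, 53} × {f} = {(52,f), (53,f)}
  {53} × {f, g} = {(53,f), (53,g)}
  {53} × {f, h} = {(53,f), (53,h)}
  {53, 54} × {f} = {(53,f), (54,f)}
  {54} × {f, g} = {(54,f), (54,g)}
  {54} × {f, h} = {(54,f), (54,h)}
  {52, 53, 54} × {f} = {(52,f), (53,f), (54,f)}
  {53} × {f, g, h} = {(53,f), (53,g), (53,h)}
  {54} × {f, g, h} = {(54,f), (54,g), (54,h)}
  {52, 53} × {f, g} = {(52,f), (52,g), (53,f), (53,g)}
  {52, 53} × {f, h} = {(52,f), (52,h), (53,f), (53,h)}
  {53, 54} × {f, g} = {(53,f), (53,g), (54,f), (54,g)}
  {53, 54} × {f, h} = {(53,f), (53,h), (54,f), (54,h)}
  {52, 53} × {f, g, h} = {(52,f), (52,g), (52,h), (53,f), (53,g), (53,h)}
  {52, 53, 54} × {f, g} = {(52,f), (52,g), (53,f), (53,g), (54,f), (54,g)}
  {52, 53, 54} × {f, h} = {(52,f), (52,h), (53,f), (53,h), (54,f), (54,h)}
  {53, 54} × {f, g, h} = {(53,f), (53,g), (53,h), (54,f), (54,g), (54,h)}
  {52, 53, 54} × {f, g, h} = {(52,f), (52,g), (52,h), (53,f), (53,g), (53,h), (54,f), (54,g), (54,h)}
These 21 distinct sets form the basis B.
Close under arbitrary unions to get τ_{X×Y}; counting gives |τ_{X×Y}| = 70.


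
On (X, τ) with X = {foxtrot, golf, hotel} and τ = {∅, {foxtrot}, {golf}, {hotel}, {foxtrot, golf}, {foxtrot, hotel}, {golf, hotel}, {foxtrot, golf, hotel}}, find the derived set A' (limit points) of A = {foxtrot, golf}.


A' = ∅

For each x ∈ X, list the open sets U ∈ τ with x ∈ U, then check whether U ∩ (A ∖ {x}) ≠ ∅ for every such U.
  x = foxtrot: open {foxtrot} ∋ x has {foxtrot} ∩ (A ∖ {foxtrot}) = ∅, so x is NOT a limit point.
  x = golf: open {golf} ∋ x has {golf} ∩ (A ∖ {golf}) = ∅, so x is NOT a limit point.
  x = hotel: open {hotel} ∋ x has {hotel} ∩ (A ∖ {hotel}) = ∅, so x is NOT a limit point.
Collecting: A' = ∅.


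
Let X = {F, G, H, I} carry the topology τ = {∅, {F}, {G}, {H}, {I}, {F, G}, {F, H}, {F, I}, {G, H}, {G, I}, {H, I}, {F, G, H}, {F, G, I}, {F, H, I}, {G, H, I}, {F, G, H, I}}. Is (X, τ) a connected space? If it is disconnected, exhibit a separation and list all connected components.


(X, τ) is disconnected; components = [{F}, {G}, {H}, {I}].

Find clopen sets (U ∈ τ with X ∖ U ∈ τ):
  U = ∅, X ∖ U = {F, G, H, I} — both open, so U is clopen.
  U = {F}, X ∖ U = {G, H, I} — both open, so U is clopen.
  U = {G}, X ∖ U = {F, H, I} — both open, so U is clopen.
  U = {H}, X ∖ U = {F, G, I} — both open, so U is clopen.
  U = {I}, X ∖ U = {F, G, H} — both open, so U is clopen.
  U = {F, G}, X ∖ U = {H, I} — both open, so U is clopen.
  U = {F, H}, X ∖ U = {G, I} — both open, so U is clopen.
  U = {F, I}, X ∖ U = {G, H} — both open, so U is clopen.
  U = {G, H}, X ∖ U = {F, I} — both open, so U is clopen.
  U = {G, I}, X ∖ U = {F, H} — both open, so U is clopen.
  U = {H, I}, X ∖ U = {F, G} — both open, so U is clopen.
  U = {F, G, H}, X ∖ U = {I} — both open, so U is clopen.
  U = {F, G, I}, X ∖ U = {H} — both open, so U is clopen.
  U = {F, H, I}, X ∖ U = {G} — both open, so U is clopen.
  U = {G, H, I}, X ∖ U = {F} — both open, so U is clopen.
  U = {F, G, H, I}, X ∖ U = ∅ — both open, so U is clopen.
Nontrivial clopen(s) exist: e.g. {H, I}. So (X, τ) is disconnected.
Compute connected components by grouping points that agree on all clopens:
  component: {F}
  component: {G}
  component: {H}
  component: {I}


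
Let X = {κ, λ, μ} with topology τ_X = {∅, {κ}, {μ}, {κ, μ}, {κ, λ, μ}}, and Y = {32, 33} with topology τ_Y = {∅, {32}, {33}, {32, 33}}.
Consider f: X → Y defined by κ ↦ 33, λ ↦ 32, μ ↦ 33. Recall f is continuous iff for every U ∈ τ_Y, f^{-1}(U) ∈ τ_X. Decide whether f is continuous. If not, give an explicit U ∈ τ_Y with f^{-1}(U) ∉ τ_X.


f is NOT continuous.

Compute f^{-1}(U) for each U ∈ τ_Y:
  U = ∅: f^{-1}(U) = ∅ ∈ τ_X ✓.
  U = {32}: f^{-1}(U) = {λ} ∉ τ_X ✗.
  U = {33}: f^{-1}(U) = {κ, μ} ∈ τ_X ✓.
  U = {32, 33}: f^{-1}(U) = {κ, λ, μ} ∈ τ_X ✓.
Found U = {32} with f^{-1}(U) = {λ} not in τ_X. Therefore f is NOT continuous.


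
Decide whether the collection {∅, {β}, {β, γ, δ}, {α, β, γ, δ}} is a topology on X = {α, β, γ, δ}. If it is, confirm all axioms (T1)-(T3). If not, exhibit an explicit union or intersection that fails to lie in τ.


τ IS a topology on X.

Axiom (T1): ∅ ∈ τ? Yes; X ∈ τ? Yes.
Axiom (T2/T3): check pairwise unions and intersections of members of τ.
All pairwise intersections and unions checked — each lies in τ. Therefore τ satisfies (T1), (T2), (T3): it IS a topology on X.


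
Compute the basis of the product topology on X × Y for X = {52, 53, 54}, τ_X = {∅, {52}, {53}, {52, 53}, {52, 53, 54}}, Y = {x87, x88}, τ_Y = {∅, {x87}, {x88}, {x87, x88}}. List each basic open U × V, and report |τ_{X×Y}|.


Basis B = {∅ × ∅, {52} × {x87}, {52} × {x88}, {53} × {x87}, {53} × {x88}, {52} × {x87, x88}, {52, 53} × {x87}, {52, 53} × {x88}, {53} × {x87, x88}, {52, 53, 54} × {x87}, {52, 53, 54} × {x88}, {52, 53} × {x87, x88}, {52, 53, 54} × {x87, x88}}; |τ_{X×Y}| = 25.

Enumerate products U × V with U ∈ τ_X, V ∈ τ_Y (deduplicated):
  ∅ × ∅ = {} (∅)
  {52} × {x87} = {(52,x87)}
  {52} × {x88} = {(52,x88)}
  {53} × {x87} = {(53,x87)}
  {53} × {x88} = {(53,x88)}
  {52} × {x87, x88} = {(52,x87), (52,x88)}
  {52, 53} × {x87} = {(52,x87), (53,x87)}
  {52, 53} × {x88} = {(52,x88), (53,x88)}
  {53} × {x87, x88} = {(53,x87), (53,x88)}
  {52, 53, 54} × {x87} = {(52,x87), (53,x87), (54,x87)}
  {52, 53, 54} × {x88} = {(52,x88), (53,x88), (54,x88)}
  {52, 53} × {x87, x88} = {(52,x87), (52,x88), (53,x87), (53,x88)}
  {52, 53, 54} × {x87, x88} = {(52,x87), (52,x88), (53,x87), (53,x88), (54,x87), (54,x88)}
These 13 distinct sets form the basis B.
Close under arbitrary unions to get τ_{X×Y}; counting gives |τ_{X×Y}| = 25.


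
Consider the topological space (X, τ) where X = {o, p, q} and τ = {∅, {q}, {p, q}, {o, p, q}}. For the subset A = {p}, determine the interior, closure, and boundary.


int(A) = ∅, cl(A) = {o, p}, ∂A = {o, p}.

Closed sets in (X, τ) are complements of opens:
  closed(X, τ) = {∅, {o}, {o, p}, {o, p, q}}.
int(A) = ⋃ {U ∈ τ : U ⊆ A}. Opens contained in A: ∅.
Taking the union of these: int(A) = ∅.
cl(A) = ⋂ {C closed : A ⊆ C}. Closed sets containing A: {o, p}, {o, p, q}.
Intersecting these: cl(A) = {o, p}.
∂A = cl(A) ∖ int(A) = {o, p} ∖ ∅ = {o, p}.


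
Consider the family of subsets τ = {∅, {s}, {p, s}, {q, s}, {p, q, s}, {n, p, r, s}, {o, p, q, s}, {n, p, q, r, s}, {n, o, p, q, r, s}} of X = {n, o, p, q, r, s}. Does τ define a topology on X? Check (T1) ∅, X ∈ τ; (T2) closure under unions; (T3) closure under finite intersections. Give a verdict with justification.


τ IS a topology on X.

Axiom (T1): ∅ ∈ τ? Yes; X ∈ τ? Yes.
Axiom (T2/T3): check pairwise unions and intersections of members of τ.
All pairwise intersections and unions checked — each lies in τ. Therefore τ satisfies (T1), (T2), (T3): it IS a topology on X.


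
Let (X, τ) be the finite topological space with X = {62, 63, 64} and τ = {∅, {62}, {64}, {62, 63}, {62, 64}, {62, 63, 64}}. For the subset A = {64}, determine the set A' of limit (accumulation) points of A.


A' = ∅

For each x ∈ X, list the open sets U ∈ τ with x ∈ U, then check whether U ∩ (A ∖ {x}) ≠ ∅ for every such U.
  x = 62: open {62} ∋ x has {62} ∩ (A ∖ {62}) = ∅, so x is NOT a limit point.
  x = 63: open {62, 63} ∋ x has {62, 63} ∩ (A ∖ {63}) = ∅, so x is NOT a limit point.
  x = 64: open {64} ∋ x has {64} ∩ (A ∖ {64}) = ∅, so x is NOT a limit point.
Collecting: A' = ∅.


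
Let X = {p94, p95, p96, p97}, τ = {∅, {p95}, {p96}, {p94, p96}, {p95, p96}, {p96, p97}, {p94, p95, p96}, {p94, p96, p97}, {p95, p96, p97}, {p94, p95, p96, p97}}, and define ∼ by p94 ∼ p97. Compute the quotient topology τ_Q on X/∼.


X/∼ = {[p94=p97], [p95], [p96]}; |τ_Q| = 6.

Equivalence classes: [p94=p97], [p95], [p96].
Quotient map π: X → X/∼ sends p94 ↦ [p94=p97], p95 ↦ [p95], p96 ↦ [p96], p97 ↦ [p94=p97].
For each subset V ⊆ X/∼, compute π^{-1}(V) ⊆ X and check whether π^{-1}(V) ∈ τ. V is open in τ_Q iff π^{-1}(V) ∈ τ.
  V = {}: π^{-1}(V) = ∅ ∈ τ ✓.
  V = {[p94=p97]}: π^{-1}(V) = {p94, p97} ∉ τ ✗.
  V = {[p95]}: π^{-1}(V) = {p95} ∈ τ ✓.
  V = {[p94=p97], [p95]}: π^{-1}(V) = {p94, p95, p97} ∉ τ ✗.
  V = {[p96]}: π^{-1}(V) = {p96} ∈ τ ✓.
  V = {[p94=p97], [p96]}: π^{-1}(V) = {p94, p96, p97} ∈ τ ✓.
  V = {[p95], [p96]}: π^{-1}(V) = {p95, p96} ∈ τ ✓.
  V = {[p94=p97], [p95], [p96]}: π^{-1}(V) = {p94, p95, p96, p97} ∈ τ ✓.
Open sets in the quotient: τ_Q = {{}, {[p95]}, {[p96]}, {[p94=p97], [p96]}, {[p95], [p96]}, {[p94=p97], [p95], [p96]}} (6 elements).


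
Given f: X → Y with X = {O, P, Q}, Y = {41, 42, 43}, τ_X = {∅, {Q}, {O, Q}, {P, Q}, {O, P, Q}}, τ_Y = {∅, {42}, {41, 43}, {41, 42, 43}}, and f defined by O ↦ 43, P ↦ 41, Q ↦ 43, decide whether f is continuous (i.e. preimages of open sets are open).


f IS continuous.

Compute f^{-1}(U) for each U ∈ τ_Y:
  U = ∅: f^{-1}(U) = ∅ ∈ τ_X ✓.
  U = {42}: f^{-1}(U) = ∅ ∈ τ_X ✓.
  U = {41, 43}: f^{-1}(U) = {O, P, Q} ∈ τ_X ✓.
  U = {41, 42, 43}: f^{-1}(U) = {O, P, Q} ∈ τ_X ✓.
Every preimage lies in τ_X, so f IS continuous.


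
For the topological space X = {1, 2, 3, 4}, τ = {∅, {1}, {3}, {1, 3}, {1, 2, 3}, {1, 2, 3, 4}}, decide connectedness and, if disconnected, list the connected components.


(X, τ) is connected.

Find clopen sets (U ∈ τ with X ∖ U ∈ τ):
  U = ∅, X ∖ U = {1, 2, 3, 4} — both open, so U is clopen.
  U = {1, 2, 3, 4}, X ∖ U = ∅ — both open, so U is clopen.
Only trivial clopens (∅ and X) exist, so (X, τ) is connected.
Compute connected components by grouping points that agree on all clopens:
  component: {1, 2, 3, 4}


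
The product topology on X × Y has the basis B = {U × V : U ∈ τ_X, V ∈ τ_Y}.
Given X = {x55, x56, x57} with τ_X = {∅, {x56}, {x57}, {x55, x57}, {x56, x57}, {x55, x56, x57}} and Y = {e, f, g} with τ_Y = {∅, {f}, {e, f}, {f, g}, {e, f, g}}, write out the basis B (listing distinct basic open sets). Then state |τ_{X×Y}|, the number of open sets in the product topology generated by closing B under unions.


Basis B = {∅ × ∅, {x56} × {f}, {x57} × {f}, {x55, x57} × {f}, {x56} × {e, f}, {x56} × {f, g}, {x56, x57} × {f}, {x57} × {e, f}, {x57} × {f, g}, {x55, x56, x57} × {f}, {x56} × {e, f, g}, {x57} × {e, f, g}, {x55, x57} × {e, f}, {x55, x57} × {f, g}, {x56, x57} × {e, f}, {x56, x57} × {f, g}, {x55, x57} × {e, f, g}, {x55, x56, x57} × {e, f}, {x55, x56, x57} × {f, g}, {x56, x57} × {e, f, g}, {x55, x56, x57} × {e, f, g}}; |τ_{X×Y}| = 70.

Enumerate products U × V with U ∈ τ_X, V ∈ τ_Y (deduplicated):
  ∅ × ∅ = {} (∅)
  {x56} × {f} = {(x56,f)}
  {x57} × {f} = {(x57,f)}
  {x55, x57} × {f} = {(x55,f), (x57,f)}
  {x56} × {e, f} = {(x56,e), (x56,f)}
  {x56} × {f, g} = {(x56,f), (x56,g)}
  {x56, x57} × {f} = {(x56,f), (x57,f)}
  {x57} × {e, f} = {(x57,e), (x57,f)}
  {x57} × {f, g} = {(x57,f), (x57,g)}
  {x55, x56, x57} × {f} = {(x55,f), (x56,f), (x57,f)}
  {x56} × {e, f, g} = {(x56,e), (x56,f), (x56,g)}
  {x57} × {e, f, g} = {(x57,e), (x57,f), (x57,g)}
  {x55, x57} × {e, f} = {(x55,e), (x55,f), (x57,e), (x57,f)}
  {x55, x57} × {f, g} = {(x55,f), (x55,g), (x57,f), (x57,g)}
  {x56, x57} × {e, f} = {(x56,e), (x56,f), (x57,e), (x57,f)}
  {x56, x57} × {f, g} = {(x56,f), (x56,g), (x57,f), (x57,g)}
  {x55, x57} × {e, f, g} = {(x55,e), (x55,f), (x55,g), (x57,e), (x57,f), (x57,g)}
  {x55, x56, x57} × {e, f} = {(x55,e), (x55,f), (x56,e), (x56,f), (x57,e), (x57,f)}
  {x55, x56, x57} × {f, g} = {(x55,f), (x55,g), (x56,f), (x56,g), (x57,f), (x57,g)}
  {x56, x57} × {e, f, g} = {(x56,e), (x56,f), (x56,g), (x57,e), (x57,f), (x57,g)}
  {x55, x56, x57} × {e, f, g} = {(x55,e), (x55,f), (x55,g), (x56,e), (x56,f), (x56,g), (x57,e), (x57,f), (x57,g)}
These 21 distinct sets form the basis B.
Close under arbitrary unions to get τ_{X×Y}; counting gives |τ_{X×Y}| = 70.


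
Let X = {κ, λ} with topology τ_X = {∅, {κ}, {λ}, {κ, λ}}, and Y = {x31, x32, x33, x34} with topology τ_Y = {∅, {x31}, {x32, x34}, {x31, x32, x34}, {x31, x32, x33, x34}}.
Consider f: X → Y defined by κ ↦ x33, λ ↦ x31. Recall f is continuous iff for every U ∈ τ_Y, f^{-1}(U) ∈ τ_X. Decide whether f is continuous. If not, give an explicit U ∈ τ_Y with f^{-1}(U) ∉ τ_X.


f IS continuous.

Compute f^{-1}(U) for each U ∈ τ_Y:
  U = ∅: f^{-1}(U) = ∅ ∈ τ_X ✓.
  U = {x31}: f^{-1}(U) = {λ} ∈ τ_X ✓.
  U = {x32, x34}: f^{-1}(U) = ∅ ∈ τ_X ✓.
  U = {x31, x32, x34}: f^{-1}(U) = {λ} ∈ τ_X ✓.
  U = {x31, x32, x33, x34}: f^{-1}(U) = {κ, λ} ∈ τ_X ✓.
Every preimage lies in τ_X, so f IS continuous.


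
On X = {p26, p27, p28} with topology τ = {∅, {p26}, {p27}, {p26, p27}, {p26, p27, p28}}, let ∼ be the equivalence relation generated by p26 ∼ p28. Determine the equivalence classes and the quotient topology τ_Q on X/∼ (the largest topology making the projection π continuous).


X/∼ = {[p26=p28], [p27]}; |τ_Q| = 3.

Equivalence classes: [p26=p28], [p27].
Quotient map π: X → X/∼ sends p26 ↦ [p26=p28], p27 ↦ [p27], p28 ↦ [p26=p28].
For each subset V ⊆ X/∼, compute π^{-1}(V) ⊆ X and check whether π^{-1}(V) ∈ τ. V is open in τ_Q iff π^{-1}(V) ∈ τ.
  V = {}: π^{-1}(V) = ∅ ∈ τ ✓.
  V = {[p26=p28]}: π^{-1}(V) = {p26, p28} ∉ τ ✗.
  V = {[p27]}: π^{-1}(V) = {p27} ∈ τ ✓.
  V = {[p26=p28], [p27]}: π^{-1}(V) = {p26, p27, p28} ∈ τ ✓.
Open sets in the quotient: τ_Q = {{}, {[p27]}, {[p26=p28], [p27]}} (3 elements).


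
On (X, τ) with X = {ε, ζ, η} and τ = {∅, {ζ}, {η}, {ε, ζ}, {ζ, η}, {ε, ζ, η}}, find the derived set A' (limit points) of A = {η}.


A' = ∅

For each x ∈ X, list the open sets U ∈ τ with x ∈ U, then check whether U ∩ (A ∖ {x}) ≠ ∅ for every such U.
  x = ε: open {ε, ζ} ∋ x has {ε, ζ} ∩ (A ∖ {ε}) = ∅, so x is NOT a limit point.
  x = ζ: open {ζ} ∋ x has {ζ} ∩ (A ∖ {ζ}) = ∅, so x is NOT a limit point.
  x = η: open {η} ∋ x has {η} ∩ (A ∖ {η}) = ∅, so x is NOT a limit point.
Collecting: A' = ∅.


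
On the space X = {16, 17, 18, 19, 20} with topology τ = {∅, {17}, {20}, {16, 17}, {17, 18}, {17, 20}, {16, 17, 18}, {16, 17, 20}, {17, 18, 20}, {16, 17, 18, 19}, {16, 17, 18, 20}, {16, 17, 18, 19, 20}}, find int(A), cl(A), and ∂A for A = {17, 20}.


int(A) = {17, 20}, cl(A) = {16, 17, 18, 19, 20}, ∂A = {16, 18, 19}.

Closed sets in (X, τ) are complements of opens:
  closed(X, τ) = {∅, {19}, {20}, {16, 19}, {18, 19}, {19, 20}, {16, 18, 19}, {16, 19, 20}, {18, 19, 20}, {16, 17, 18, 19}, {16, 18, 19, 20}, {16, 17, 18, 19, 20}}.
int(A) = ⋃ {U ∈ τ : U ⊆ A}. Opens contained in A: ∅, {17}, {20}, {17, 20}.
Taking the union of these: int(A) = {17, 20}.
cl(A) = ⋂ {C closed : A ⊆ C}. Closed sets containing A: {16, 17, 18, 19, 20}.
Intersecting these: cl(A) = {16, 17, 18, 19, 20}.
∂A = cl(A) ∖ int(A) = {16, 17, 18, 19, 20} ∖ {17, 20} = {16, 18, 19}.


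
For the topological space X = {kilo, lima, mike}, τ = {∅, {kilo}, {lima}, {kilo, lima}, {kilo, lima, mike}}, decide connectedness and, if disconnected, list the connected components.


(X, τ) is connected.

Find clopen sets (U ∈ τ with X ∖ U ∈ τ):
  U = ∅, X ∖ U = {kilo, lima, mike} — both open, so U is clopen.
  U = {kilo, lima, mike}, X ∖ U = ∅ — both open, so U is clopen.
Only trivial clopens (∅ and X) exist, so (X, τ) is connected.
Compute connected components by grouping points that agree on all clopens:
  component: {kilo, lima, mike}


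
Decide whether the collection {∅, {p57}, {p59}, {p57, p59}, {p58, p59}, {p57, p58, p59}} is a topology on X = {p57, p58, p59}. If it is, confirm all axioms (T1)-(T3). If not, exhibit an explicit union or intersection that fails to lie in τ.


τ IS a topology on X.

Axiom (T1): ∅ ∈ τ? Yes; X ∈ τ? Yes.
Axiom (T2/T3): check pairwise unions and intersections of members of τ.
All pairwise intersections and unions checked — each lies in τ. Therefore τ satisfies (T1), (T2), (T3): it IS a topology on X.


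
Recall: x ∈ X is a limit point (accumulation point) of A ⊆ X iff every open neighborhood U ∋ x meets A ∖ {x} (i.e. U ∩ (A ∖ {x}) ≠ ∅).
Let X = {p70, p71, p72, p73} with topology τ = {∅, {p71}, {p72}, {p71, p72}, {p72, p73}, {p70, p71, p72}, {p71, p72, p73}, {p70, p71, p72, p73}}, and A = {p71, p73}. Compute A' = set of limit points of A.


A' = {p70}

For each x ∈ X, list the open sets U ∈ τ with x ∈ U, then check whether U ∩ (A ∖ {x}) ≠ ∅ for every such U.
  x = p70: opens ∋ x are {p70, p71, p72}, {p70, p71, p72, p73}; each meets A ∖ {p70}, so x IS a limit point.
  x = p71: open {p71} ∋ x has {p71} ∩ (A ∖ {p71}) = ∅, so x is NOT a limit point.
  x = p72: open {p72} ∋ x has {p72} ∩ (A ∖ {p72}) = ∅, so x is NOT a limit point.
  x = p73: open {p72, p73} ∋ x has {p72, p73} ∩ (A ∖ {p73}) = ∅, so x is NOT a limit point.
Collecting: A' = {p70}.


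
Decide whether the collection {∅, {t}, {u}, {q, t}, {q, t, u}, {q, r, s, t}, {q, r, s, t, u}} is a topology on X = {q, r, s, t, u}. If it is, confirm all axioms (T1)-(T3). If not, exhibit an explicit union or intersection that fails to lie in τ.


τ is NOT a topology on X.

Axiom (T1): ∅ ∈ τ? Yes; X ∈ τ? Yes.
Axiom (T2/T3): check pairwise unions and intersections of members of τ.
Counterexample for (T2): {t} ∪ {u} = {t, u} ∉ τ. Therefore τ is NOT a topology.


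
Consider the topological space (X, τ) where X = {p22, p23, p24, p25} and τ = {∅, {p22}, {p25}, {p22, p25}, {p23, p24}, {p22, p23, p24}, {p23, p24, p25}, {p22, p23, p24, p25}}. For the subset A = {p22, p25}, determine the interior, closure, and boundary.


int(A) = {p22, p25}, cl(A) = {p22, p25}, ∂A = ∅.

Closed sets in (X, τ) are complements of opens:
  closed(X, τ) = {∅, {p22}, {p25}, {p22, p25}, {p23, p24}, {p22, p23, p24}, {p23, p24, p25}, {p22, p23, p24, p25}}.
int(A) = ⋃ {U ∈ τ : U ⊆ A}. Opens contained in A: ∅, {p22}, {p25}, {p22, p25}.
Taking the union of these: int(A) = {p22, p25}.
cl(A) = ⋂ {C closed : A ⊆ C}. Closed sets containing A: {p22, p25}, {p22, p23, p24, p25}.
Intersecting these: cl(A) = {p22, p25}.
∂A = cl(A) ∖ int(A) = {p22, p25} ∖ {p22, p25} = ∅.
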